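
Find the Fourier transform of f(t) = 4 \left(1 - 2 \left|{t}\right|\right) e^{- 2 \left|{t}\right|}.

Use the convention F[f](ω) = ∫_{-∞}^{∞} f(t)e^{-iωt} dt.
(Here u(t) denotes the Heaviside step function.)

F(ω) = \frac{32 \omega^{2}}{\left(\omega^{2} + 4\right)^{2}}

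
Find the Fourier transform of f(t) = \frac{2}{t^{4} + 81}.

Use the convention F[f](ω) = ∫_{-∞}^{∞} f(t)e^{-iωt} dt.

F(ω) = \frac{2 \pi e^{- \frac{3 \sqrt{2} \left|{\omega}\right|}{2}} \sin{\left(\frac{3 \sqrt{2} \left|{\omega}\right|}{2} + \frac{\pi}{4} \right)}}{27}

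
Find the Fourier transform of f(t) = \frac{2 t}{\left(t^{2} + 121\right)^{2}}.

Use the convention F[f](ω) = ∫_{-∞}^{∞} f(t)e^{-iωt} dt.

F(ω) = - \frac{i \pi \omega e^{- 11 \left|{\omega}\right|}}{11}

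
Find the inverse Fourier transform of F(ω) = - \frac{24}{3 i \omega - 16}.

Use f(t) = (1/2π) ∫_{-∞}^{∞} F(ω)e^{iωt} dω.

f(t) = 8 e^{\frac{16 t}{3}} u\left(- t\right)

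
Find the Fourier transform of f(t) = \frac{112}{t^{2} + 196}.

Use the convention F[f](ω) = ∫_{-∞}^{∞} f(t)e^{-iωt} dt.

F(ω) = 8 \pi e^{- 14 \left|{\omega}\right|}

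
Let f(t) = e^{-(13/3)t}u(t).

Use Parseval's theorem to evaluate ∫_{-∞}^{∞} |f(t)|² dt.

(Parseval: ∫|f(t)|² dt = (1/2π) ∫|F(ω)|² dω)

∫|f(t)|² dt = \frac{3}{26}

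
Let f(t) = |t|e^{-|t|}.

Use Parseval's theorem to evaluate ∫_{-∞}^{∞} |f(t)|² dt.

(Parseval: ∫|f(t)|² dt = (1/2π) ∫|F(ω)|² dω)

∫|f(t)|² dt = \frac{1}{2}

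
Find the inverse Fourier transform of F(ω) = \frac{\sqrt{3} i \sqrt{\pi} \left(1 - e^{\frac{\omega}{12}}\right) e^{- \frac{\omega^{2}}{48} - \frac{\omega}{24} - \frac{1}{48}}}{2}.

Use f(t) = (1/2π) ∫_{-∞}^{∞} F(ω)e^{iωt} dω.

f(t) = 6 e^{- 12 t^{2}} \sin{\left(t \right)}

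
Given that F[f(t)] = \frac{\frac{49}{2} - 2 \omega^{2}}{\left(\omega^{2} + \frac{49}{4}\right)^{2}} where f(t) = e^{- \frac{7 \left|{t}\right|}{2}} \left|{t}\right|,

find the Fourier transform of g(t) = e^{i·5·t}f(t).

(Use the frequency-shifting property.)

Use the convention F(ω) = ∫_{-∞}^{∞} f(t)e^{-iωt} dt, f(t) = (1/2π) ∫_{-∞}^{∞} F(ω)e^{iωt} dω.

F[g](ω) = \frac{8 \left(49 - 4 \left(\omega - 5\right)^{2}\right)}{\left(4 \left(\omega - 5\right)^{2} + 49\right)^{2}}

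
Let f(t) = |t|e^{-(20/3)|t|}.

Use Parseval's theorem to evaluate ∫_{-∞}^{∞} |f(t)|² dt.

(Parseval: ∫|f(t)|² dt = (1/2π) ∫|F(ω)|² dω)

∫|f(t)|² dt = \frac{27}{16000}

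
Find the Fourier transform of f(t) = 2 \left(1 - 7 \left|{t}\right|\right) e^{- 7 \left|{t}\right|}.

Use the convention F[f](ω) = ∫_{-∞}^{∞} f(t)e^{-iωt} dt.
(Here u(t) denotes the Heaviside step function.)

F(ω) = \frac{56 \omega^{2}}{\left(\omega^{2} + 49\right)^{2}}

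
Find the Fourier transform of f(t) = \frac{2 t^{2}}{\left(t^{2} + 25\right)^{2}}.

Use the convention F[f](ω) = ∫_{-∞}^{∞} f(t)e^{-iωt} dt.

F(ω) = \frac{\pi \left(1 - 5 \left|{\omega}\right|\right) e^{- 5 \left|{\omega}\right|}}{5}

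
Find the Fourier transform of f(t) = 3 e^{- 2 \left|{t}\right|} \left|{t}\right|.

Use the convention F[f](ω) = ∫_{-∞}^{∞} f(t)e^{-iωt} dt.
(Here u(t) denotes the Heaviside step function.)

F(ω) = \frac{6 \left(4 - \omega^{2}\right)}{\left(\omega^{2} + 4\right)^{2}}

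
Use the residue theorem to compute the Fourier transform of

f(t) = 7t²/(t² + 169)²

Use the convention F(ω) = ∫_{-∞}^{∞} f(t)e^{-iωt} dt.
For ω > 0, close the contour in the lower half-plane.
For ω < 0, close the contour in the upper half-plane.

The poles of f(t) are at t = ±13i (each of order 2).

Let g(z) = f(z)e^{-iωz}; for large |z| the factor e^{-iωz} decays in the lower half-plane when ω > 0 and in the upper half-plane when ω < 0.

Case ω > 0 (lower half-plane, clockwise contour ⇒ F(ω) = -2πi·ΣRes):
  Res_{z = - 13 i} g(z) = \frac{7 i \left(1 - 13 \omega\right) e^{- 13 \omega}}{52} (pole of order 2)
  F(ω) = -2πi·ΣRes = \frac{7 \pi \left(1 - 13 \omega\right) e^{- 13 \omega}}{26}

Case ω < 0 (upper half-plane, counterclockwise contour ⇒ F(ω) = +2πi·ΣRes):
  Res_{z = 13 i} g(z) = \frac{7 i \left(- 13 \omega - 1\right) e^{13 \omega}}{52} (pole of order 2)
  F(ω) = 2πi·ΣRes = \frac{7 \pi \left(13 \omega + 1\right) e^{13 \omega}}{26}

Both cases combine into a single formula in |ω|:

F(ω) = \frac{7 \pi \left(1 - 13 \left|{\omega}\right|\right) e^{- 13 \left|{\omega}\right|}}{26}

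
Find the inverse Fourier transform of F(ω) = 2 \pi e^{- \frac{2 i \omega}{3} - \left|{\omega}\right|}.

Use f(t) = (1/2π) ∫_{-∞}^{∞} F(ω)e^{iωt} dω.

f(t) = \frac{2}{\left(t - \frac{2}{3}\right)^{2} + 1}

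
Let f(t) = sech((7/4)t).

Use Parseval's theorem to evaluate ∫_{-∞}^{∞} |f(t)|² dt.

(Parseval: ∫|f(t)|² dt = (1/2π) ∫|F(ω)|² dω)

∫|f(t)|² dt = \frac{8}{7}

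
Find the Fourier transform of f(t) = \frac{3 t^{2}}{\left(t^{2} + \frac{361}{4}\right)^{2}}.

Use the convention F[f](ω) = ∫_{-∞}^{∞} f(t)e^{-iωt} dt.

F(ω) = \frac{3 \pi \left(2 - 19 \left|{\omega}\right|\right) e^{- \frac{19 \left|{\omega}\right|}{2}}}{38}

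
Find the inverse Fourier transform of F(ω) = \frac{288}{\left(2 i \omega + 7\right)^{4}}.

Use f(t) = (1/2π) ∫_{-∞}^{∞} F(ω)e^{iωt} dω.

f(t) = 3 t^{3} e^{- \frac{7 t}{2}} u\left(t\right)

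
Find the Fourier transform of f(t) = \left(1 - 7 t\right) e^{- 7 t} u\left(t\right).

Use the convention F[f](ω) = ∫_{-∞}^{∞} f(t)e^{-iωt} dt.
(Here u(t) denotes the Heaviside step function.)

F(ω) = \frac{i \omega}{- \omega^{2} + 14 i \omega + 49}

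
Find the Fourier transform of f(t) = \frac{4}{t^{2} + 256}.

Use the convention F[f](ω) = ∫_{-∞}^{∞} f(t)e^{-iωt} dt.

F(ω) = \frac{\pi e^{- 16 \left|{\omega}\right|}}{4}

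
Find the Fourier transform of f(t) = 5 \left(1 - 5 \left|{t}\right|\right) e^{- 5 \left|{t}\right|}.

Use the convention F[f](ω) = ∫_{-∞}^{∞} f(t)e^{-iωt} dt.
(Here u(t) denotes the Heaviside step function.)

F(ω) = \frac{100 \omega^{2}}{\left(\omega^{2} + 25\right)^{2}}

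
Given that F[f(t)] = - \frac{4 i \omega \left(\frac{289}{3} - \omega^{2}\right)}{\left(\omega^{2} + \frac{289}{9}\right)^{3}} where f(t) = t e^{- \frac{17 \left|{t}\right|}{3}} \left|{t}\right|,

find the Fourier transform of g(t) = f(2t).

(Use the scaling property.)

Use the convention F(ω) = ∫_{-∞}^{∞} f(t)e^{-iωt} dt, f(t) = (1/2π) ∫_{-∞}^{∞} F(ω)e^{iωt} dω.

F[g](ω) = \frac{3888 i \omega \left(3 \omega^{2} - 1156\right)}{\left(9 \omega^{2} + 1156\right)^{3}}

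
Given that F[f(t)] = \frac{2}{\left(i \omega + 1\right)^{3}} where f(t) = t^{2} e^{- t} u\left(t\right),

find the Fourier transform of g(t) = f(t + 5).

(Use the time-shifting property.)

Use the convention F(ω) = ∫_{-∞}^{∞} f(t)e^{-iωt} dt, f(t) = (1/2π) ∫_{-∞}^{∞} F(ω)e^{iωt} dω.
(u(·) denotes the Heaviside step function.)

F[g](ω) = \frac{2 e^{5 i \omega}}{\left(i \omega + 1\right)^{3}}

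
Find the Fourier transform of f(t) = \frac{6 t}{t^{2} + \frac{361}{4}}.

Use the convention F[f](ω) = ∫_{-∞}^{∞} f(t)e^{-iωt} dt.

F(ω) = - 6 i \pi e^{- \frac{19 \left|{\omega}\right|}{2}} \operatorname{sign}{\left(\omega \right)}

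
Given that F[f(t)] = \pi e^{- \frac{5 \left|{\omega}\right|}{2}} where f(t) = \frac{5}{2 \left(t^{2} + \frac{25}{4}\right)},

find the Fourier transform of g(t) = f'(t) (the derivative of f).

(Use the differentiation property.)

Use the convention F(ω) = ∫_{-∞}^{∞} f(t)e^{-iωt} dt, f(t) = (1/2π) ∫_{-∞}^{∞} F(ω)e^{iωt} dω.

F[g](ω) = i \pi \omega e^{- \frac{5 \left|{\omega}\right|}{2}}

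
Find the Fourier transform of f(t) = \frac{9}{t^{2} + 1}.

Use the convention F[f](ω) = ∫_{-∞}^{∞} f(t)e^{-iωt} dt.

F(ω) = 9 \pi e^{- \left|{\omega}\right|}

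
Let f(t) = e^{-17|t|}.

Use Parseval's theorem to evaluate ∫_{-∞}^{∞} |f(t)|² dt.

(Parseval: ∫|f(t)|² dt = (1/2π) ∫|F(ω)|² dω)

∫|f(t)|² dt = \frac{1}{17}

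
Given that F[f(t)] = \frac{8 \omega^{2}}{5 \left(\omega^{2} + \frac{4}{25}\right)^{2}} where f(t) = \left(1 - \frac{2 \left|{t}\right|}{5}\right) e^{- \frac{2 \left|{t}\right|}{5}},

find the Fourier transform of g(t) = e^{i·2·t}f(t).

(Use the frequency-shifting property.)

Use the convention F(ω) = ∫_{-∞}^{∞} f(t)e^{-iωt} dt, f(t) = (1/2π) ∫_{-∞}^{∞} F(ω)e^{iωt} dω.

F[g](ω) = \frac{1000 \left(\omega - 2\right)^{2}}{\left(25 \left(\omega - 2\right)^{2} + 4\right)^{2}}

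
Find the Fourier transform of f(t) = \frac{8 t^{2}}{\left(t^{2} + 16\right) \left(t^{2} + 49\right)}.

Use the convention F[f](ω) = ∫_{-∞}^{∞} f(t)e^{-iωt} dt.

F(ω) = \frac{8 \pi \left(7 - 4 e^{3 \left|{\omega}\right|}\right) e^{- 7 \left|{\omega}\right|}}{33}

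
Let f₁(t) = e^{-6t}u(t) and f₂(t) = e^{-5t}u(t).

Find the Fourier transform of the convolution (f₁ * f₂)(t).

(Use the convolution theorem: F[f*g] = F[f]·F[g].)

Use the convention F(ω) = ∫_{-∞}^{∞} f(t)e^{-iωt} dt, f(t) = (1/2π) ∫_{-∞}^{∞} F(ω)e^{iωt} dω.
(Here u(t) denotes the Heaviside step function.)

F[f₁*f₂](ω) = \frac{1}{\left(i \omega + 5\right) \left(i \omega + 6\right)}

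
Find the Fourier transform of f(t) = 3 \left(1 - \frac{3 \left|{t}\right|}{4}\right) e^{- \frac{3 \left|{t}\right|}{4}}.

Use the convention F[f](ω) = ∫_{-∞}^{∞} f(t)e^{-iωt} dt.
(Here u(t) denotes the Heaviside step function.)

F(ω) = \frac{2304 \omega^{2}}{\left(16 \omega^{2} + 9\right)^{2}}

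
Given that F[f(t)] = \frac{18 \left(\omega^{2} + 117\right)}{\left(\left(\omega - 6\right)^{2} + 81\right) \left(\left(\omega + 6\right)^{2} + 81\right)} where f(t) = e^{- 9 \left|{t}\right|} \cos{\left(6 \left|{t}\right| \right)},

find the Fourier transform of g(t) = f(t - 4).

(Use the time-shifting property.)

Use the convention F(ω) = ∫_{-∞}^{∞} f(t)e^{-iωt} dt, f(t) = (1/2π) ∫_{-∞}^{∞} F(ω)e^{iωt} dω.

F[g](ω) = \frac{18 \left(\omega^{2} + 117\right) e^{- 4 i \omega}}{\omega^{4} + 90 \omega^{2} + 13689}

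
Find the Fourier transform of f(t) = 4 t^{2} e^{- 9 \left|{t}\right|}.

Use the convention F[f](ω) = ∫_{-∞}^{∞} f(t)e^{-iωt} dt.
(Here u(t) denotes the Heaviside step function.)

F(ω) = \frac{432 \left(27 - \omega^{2}\right)}{\left(\omega^{2} + 81\right)^{3}}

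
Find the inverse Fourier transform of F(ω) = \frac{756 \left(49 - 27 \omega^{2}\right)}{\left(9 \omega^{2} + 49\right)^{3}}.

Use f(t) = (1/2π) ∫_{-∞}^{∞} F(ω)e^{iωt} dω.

f(t) = t^{2} e^{- \frac{7 \left|{t}\right|}{3}}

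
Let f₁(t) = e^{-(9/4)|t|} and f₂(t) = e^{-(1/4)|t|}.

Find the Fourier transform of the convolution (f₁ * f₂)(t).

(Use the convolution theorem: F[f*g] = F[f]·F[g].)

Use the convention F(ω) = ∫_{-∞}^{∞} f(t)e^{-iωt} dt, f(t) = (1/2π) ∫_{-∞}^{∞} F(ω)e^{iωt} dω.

F[f₁*f₂](ω) = \frac{576}{256 \omega^{4} + 1312 \omega^{2} + 81}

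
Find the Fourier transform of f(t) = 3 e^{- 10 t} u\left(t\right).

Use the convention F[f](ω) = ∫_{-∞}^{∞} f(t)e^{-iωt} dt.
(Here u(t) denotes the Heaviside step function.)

F(ω) = \frac{3}{i \omega + 10}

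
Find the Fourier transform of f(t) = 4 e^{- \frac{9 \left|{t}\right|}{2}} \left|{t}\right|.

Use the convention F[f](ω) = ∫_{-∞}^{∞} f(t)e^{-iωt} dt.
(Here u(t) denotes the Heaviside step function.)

F(ω) = \frac{32 \left(81 - 4 \omega^{2}\right)}{\left(4 \omega^{2} + 81\right)^{2}}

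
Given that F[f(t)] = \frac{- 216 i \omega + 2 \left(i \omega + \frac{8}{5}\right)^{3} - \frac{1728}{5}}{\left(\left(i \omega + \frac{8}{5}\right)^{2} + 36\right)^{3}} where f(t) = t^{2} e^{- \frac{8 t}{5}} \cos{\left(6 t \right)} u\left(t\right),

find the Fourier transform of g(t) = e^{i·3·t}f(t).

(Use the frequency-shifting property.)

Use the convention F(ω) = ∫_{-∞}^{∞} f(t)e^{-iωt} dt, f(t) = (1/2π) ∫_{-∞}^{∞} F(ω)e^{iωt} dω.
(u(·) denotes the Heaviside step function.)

F[g](ω) = \frac{250 \left(13500 i \left(3 - \omega\right) + \left(5 i \left(\omega - 3\right) + 8\right)^{3} - 21600\right)}{\left(\left(5 i \left(\omega - 3\right) + 8\right)^{2} + 900\right)^{3}}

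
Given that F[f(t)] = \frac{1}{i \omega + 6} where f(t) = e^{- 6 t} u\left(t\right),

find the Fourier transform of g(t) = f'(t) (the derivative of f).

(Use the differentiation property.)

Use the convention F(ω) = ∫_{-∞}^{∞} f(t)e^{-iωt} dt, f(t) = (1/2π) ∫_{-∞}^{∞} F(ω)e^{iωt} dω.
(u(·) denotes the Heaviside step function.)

F[g](ω) = \frac{\omega}{\omega - 6 i}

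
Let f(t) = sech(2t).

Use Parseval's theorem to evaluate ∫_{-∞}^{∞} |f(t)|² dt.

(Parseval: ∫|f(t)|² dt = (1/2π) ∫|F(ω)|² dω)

∫|f(t)|² dt = 1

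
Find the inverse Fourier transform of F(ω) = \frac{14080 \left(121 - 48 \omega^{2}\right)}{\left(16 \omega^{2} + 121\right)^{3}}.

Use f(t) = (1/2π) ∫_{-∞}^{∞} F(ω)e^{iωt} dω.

f(t) = 5 t^{2} e^{- \frac{11 \left|{t}\right|}{4}}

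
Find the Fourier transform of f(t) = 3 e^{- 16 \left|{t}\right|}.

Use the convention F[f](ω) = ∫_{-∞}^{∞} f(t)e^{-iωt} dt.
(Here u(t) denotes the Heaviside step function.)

F(ω) = \frac{96}{\omega^{2} + 256}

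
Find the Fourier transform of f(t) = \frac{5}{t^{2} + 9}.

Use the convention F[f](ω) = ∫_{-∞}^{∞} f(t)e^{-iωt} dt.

F(ω) = \frac{5 \pi e^{- 3 \left|{\omega}\right|}}{3}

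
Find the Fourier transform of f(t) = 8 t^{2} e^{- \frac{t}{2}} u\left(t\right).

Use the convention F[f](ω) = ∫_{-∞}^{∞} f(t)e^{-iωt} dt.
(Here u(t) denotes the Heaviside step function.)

F(ω) = \frac{128}{\left(2 i \omega + 1\right)^{3}}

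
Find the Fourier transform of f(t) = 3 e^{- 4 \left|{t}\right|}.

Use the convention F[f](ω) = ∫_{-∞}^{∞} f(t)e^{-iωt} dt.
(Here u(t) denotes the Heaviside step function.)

F(ω) = \frac{24}{\omega^{2} + 16}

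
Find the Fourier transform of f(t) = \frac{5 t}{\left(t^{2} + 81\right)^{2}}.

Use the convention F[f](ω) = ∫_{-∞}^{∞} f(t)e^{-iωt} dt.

F(ω) = - \frac{5 i \pi \omega e^{- 9 \left|{\omega}\right|}}{18}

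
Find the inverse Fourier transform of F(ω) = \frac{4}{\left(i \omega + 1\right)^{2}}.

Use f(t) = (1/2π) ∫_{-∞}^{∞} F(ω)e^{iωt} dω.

f(t) = 4 t e^{- t} u\left(t\right)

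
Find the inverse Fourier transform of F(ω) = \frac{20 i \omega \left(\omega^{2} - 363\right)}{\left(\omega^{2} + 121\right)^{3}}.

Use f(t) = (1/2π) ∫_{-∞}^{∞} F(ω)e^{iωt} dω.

f(t) = 5 t e^{- 11 \left|{t}\right|} \left|{t}\right|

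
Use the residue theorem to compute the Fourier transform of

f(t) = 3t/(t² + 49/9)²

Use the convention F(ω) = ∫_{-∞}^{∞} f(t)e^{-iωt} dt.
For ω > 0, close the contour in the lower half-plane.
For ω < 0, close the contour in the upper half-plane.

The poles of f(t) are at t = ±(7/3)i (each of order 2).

Let g(z) = f(z)e^{-iωz}; for large |z| the factor e^{-iωz} decays in the lower half-plane when ω > 0 and in the upper half-plane when ω < 0.

Case ω > 0 (lower half-plane, clockwise contour ⇒ F(ω) = -2πi·ΣRes):
  Res_{z = - \frac{7 i}{3}} g(z) = \frac{9 \omega e^{- \frac{7 \omega}{3}}}{28} (pole of order 2)
  F(ω) = -2πi·ΣRes = - \frac{9 i \pi \omega e^{- \frac{7 \omega}{3}}}{14}

Case ω < 0 (upper half-plane, counterclockwise contour ⇒ F(ω) = +2πi·ΣRes):
  Res_{z = \frac{7 i}{3}} g(z) = - \frac{9 \omega e^{\frac{7 \omega}{3}}}{28} (pole of order 2)
  F(ω) = 2πi·ΣRes = - \frac{9 i \pi \omega e^{\frac{7 \omega}{3}}}{14}

Both cases combine into a single formula in |ω|:

F(ω) = - \frac{9 i \pi \omega e^{- \frac{7 \left|{\omega}\right|}{3}}}{14}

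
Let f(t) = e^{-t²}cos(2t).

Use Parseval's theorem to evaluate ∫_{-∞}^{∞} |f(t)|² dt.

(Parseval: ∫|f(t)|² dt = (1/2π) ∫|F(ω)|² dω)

∫|f(t)|² dt = \frac{\sqrt{2} \sqrt{\pi} \left(1 + e^{2}\right)}{4 e^{2}}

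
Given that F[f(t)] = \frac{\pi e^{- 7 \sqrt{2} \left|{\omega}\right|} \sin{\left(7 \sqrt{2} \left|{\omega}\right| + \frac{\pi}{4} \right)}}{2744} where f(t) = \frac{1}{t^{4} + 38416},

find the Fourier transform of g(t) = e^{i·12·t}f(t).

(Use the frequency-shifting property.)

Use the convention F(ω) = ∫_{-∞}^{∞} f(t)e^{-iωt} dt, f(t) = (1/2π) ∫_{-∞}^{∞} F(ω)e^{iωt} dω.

F[g](ω) = \frac{\pi e^{- 7 \sqrt{2} \left|{\omega - 12}\right|} \sin{\left(7 \sqrt{2} \left|{\omega - 12}\right| + \frac{\pi}{4} \right)}}{2744}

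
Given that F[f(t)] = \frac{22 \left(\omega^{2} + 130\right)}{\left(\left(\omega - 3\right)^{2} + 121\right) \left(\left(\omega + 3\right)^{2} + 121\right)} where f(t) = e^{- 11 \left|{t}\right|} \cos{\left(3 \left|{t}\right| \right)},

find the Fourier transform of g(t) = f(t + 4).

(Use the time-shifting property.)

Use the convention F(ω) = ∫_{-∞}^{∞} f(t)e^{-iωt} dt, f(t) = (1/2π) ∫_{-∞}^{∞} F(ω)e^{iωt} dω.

F[g](ω) = \frac{22 \left(\omega^{2} + 130\right) e^{4 i \omega}}{\omega^{4} + 224 \omega^{2} + 16900}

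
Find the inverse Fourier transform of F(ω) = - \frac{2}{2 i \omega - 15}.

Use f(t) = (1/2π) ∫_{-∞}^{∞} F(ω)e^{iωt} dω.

f(t) = e^{\frac{15 t}{2}} u\left(- t\right)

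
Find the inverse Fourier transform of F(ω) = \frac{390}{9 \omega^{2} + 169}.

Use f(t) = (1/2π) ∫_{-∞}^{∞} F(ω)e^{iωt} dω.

f(t) = 5 e^{- \frac{13 \left|{t}\right|}{3}}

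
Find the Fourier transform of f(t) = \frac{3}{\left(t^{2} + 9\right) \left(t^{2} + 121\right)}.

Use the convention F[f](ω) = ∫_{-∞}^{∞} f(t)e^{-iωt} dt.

F(ω) = \frac{\pi \left(11 e^{8 \left|{\omega}\right|} - 3\right) e^{- 11 \left|{\omega}\right|}}{1232}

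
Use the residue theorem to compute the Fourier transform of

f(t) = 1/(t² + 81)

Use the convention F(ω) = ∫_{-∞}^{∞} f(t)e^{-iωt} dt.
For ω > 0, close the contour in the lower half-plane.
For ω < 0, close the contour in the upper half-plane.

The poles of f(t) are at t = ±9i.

Let g(z) = f(z)e^{-iωz}; for large |z| the factor e^{-iωz} decays in the lower half-plane when ω > 0 and in the upper half-plane when ω < 0.

Case ω > 0 (lower half-plane, clockwise contour ⇒ F(ω) = -2πi·ΣRes):
  Res_{z = - 9 i} g(z) = \frac{i e^{- 9 \omega}}{18}
  F(ω) = -2πi·ΣRes = \frac{\pi e^{- 9 \omega}}{9}

Case ω < 0 (upper half-plane, counterclockwise contour ⇒ F(ω) = +2πi·ΣRes):
  Res_{z = 9 i} g(z) = - \frac{i e^{9 \omega}}{18}
  F(ω) = 2πi·ΣRes = \frac{\pi e^{9 \omega}}{9}

Both cases combine into a single formula in |ω|:

F(ω) = \frac{\pi e^{- 9 \left|{\omega}\right|}}{9}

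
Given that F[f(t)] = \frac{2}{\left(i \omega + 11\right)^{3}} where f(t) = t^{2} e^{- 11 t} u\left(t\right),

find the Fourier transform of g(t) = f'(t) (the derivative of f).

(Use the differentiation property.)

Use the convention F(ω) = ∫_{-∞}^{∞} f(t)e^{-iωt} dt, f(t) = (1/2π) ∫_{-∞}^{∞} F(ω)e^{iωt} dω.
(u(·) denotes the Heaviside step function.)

F[g](ω) = \frac{2 i \omega}{\left(i \omega + 11\right)^{3}}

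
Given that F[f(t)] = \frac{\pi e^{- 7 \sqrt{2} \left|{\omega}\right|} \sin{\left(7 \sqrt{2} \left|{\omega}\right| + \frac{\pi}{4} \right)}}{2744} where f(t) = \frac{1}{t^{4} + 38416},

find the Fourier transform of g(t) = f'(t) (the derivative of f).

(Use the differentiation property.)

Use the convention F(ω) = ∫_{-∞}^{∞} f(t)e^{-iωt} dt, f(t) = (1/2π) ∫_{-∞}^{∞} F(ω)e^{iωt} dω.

F[g](ω) = \frac{i \pi \omega e^{- 7 \sqrt{2} \left|{\omega}\right|} \sin{\left(7 \sqrt{2} \left|{\omega}\right| + \frac{\pi}{4} \right)}}{2744}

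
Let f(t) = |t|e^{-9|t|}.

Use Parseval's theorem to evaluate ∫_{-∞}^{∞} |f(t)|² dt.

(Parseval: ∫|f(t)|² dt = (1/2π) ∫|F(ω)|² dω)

∫|f(t)|² dt = \frac{1}{1458}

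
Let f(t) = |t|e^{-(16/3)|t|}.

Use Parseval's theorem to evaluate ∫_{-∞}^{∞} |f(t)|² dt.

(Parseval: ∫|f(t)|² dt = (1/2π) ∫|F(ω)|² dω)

∫|f(t)|² dt = \frac{27}{8192}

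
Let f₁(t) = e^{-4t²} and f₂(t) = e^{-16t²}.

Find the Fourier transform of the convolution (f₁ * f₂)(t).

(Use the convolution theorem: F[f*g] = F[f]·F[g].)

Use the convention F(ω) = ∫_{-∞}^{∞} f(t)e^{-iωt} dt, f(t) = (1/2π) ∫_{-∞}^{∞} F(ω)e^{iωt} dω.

F[f₁*f₂](ω) = \frac{\pi e^{- \frac{5 \omega^{2}}{64}}}{8}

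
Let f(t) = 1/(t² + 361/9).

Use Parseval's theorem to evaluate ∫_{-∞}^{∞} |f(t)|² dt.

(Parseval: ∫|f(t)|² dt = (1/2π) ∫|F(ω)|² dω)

∫|f(t)|² dt = \frac{27 \pi}{13718}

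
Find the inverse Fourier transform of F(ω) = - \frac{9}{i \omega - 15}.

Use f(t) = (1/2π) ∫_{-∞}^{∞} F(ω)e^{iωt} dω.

f(t) = 9 e^{15 t} u\left(- t\right)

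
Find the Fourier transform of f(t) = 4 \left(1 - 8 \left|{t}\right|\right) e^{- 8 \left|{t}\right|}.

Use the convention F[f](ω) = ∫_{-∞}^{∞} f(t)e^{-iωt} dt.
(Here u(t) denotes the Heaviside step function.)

F(ω) = \frac{128 \omega^{2}}{\left(\omega^{2} + 64\right)^{2}}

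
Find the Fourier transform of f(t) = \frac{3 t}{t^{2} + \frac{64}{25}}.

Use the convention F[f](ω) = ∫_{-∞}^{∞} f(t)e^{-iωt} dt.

F(ω) = - 3 i \pi e^{- \frac{8 \left|{\omega}\right|}{5}} \operatorname{sign}{\left(\omega \right)}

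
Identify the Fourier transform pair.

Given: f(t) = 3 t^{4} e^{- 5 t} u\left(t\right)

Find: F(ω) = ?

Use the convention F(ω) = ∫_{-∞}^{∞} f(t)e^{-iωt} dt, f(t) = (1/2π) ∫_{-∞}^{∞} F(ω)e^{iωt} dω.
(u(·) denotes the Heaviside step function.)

F(ω) = \frac{72}{\left(i \omega + 5\right)^{5}}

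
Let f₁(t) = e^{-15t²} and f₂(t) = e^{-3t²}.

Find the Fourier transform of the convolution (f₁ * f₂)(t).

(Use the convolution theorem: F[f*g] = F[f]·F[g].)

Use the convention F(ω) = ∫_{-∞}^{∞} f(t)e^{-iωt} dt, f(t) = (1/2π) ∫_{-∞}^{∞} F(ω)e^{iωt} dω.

F[f₁*f₂](ω) = \frac{\sqrt{5} \pi e^{- \frac{\omega^{2}}{10}}}{15}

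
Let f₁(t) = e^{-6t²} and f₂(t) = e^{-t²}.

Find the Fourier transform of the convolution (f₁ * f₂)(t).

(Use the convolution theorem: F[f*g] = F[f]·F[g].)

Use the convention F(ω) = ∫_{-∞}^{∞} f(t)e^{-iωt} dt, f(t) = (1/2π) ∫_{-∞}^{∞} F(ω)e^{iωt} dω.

F[f₁*f₂](ω) = \frac{\sqrt{6} \pi e^{- \frac{7 \omega^{2}}{24}}}{6}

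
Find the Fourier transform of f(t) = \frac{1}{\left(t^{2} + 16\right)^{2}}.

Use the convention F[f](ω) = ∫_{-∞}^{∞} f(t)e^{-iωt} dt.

F(ω) = \frac{\pi \left(4 \left|{\omega}\right| + 1\right) e^{- 4 \left|{\omega}\right|}}{128}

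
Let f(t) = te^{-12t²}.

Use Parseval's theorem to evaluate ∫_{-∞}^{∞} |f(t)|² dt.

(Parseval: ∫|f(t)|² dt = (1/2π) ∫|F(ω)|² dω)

∫|f(t)|² dt = \frac{\sqrt{6} \sqrt{\pi}}{576}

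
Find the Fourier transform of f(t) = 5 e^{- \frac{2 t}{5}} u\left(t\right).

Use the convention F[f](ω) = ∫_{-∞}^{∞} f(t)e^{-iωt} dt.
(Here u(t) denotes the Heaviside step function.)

F(ω) = \frac{25}{5 i \omega + 2}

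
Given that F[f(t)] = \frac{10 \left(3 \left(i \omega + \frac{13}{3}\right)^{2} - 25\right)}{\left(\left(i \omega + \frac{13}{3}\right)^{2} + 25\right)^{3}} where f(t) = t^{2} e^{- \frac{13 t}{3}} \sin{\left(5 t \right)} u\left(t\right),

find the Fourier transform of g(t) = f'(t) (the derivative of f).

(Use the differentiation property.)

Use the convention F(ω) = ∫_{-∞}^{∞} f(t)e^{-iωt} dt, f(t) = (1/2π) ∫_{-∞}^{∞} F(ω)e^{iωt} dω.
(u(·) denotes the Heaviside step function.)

F[g](ω) = \frac{2430 i \omega \left(\left(3 i \omega + 13\right)^{2} - 75\right)}{\left(\left(3 i \omega + 13\right)^{2} + 225\right)^{3}}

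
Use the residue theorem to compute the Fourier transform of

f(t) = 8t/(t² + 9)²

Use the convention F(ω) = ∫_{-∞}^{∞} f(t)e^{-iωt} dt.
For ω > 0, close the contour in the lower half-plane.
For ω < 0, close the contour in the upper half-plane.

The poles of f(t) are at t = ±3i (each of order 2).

Let g(z) = f(z)e^{-iωz}; for large |z| the factor e^{-iωz} decays in the lower half-plane when ω > 0 and in the upper half-plane when ω < 0.

Case ω > 0 (lower half-plane, clockwise contour ⇒ F(ω) = -2πi·ΣRes):
  Res_{z = - 3 i} g(z) = \frac{2 \omega e^{- 3 \omega}}{3} (pole of order 2)
  F(ω) = -2πi·ΣRes = - \frac{4 i \pi \omega e^{- 3 \omega}}{3}

Case ω < 0 (upper half-plane, counterclockwise contour ⇒ F(ω) = +2πi·ΣRes):
  Res_{z = 3 i} g(z) = - \frac{2 \omega e^{3 \omega}}{3} (pole of order 2)
  F(ω) = 2πi·ΣRes = - \frac{4 i \pi \omega e^{3 \omega}}{3}

Both cases combine into a single formula in |ω|:

F(ω) = - \frac{4 i \pi \omega e^{- 3 \left|{\omega}\right|}}{3}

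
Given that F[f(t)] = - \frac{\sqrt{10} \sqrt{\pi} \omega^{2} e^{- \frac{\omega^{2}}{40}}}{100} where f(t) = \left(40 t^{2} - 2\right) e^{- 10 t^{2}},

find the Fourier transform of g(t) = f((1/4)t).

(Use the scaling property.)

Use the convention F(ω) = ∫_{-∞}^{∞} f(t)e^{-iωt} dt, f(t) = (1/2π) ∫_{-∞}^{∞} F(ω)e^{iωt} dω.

F[g](ω) = - \frac{16 \sqrt{10} \sqrt{\pi} \omega^{2} e^{- \frac{2 \omega^{2}}{5}}}{25}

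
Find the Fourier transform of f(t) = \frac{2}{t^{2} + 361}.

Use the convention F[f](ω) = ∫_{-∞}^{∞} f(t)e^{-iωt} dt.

F(ω) = \frac{2 \pi e^{- 19 \left|{\omega}\right|}}{19}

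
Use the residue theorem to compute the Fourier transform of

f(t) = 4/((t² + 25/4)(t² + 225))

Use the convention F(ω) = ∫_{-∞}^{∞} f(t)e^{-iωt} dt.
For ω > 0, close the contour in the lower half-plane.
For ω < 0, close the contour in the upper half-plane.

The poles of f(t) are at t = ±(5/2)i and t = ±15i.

Let g(z) = f(z)e^{-iωz}; for large |z| the factor e^{-iωz} decays in the lower half-plane when ω > 0 and in the upper half-plane when ω < 0.

Case ω > 0 (lower half-plane, clockwise contour ⇒ F(ω) = -2πi·ΣRes):
  Res_{z = - \frac{5 i}{2}} g(z) = \frac{16 i e^{- \frac{5 \omega}{2}}}{4375}
  Res_{z = - 15 i} g(z) = - \frac{8 i e^{- 15 \omega}}{13125}
  F(ω) = -2πi·ΣRes = - \frac{16 \pi e^{- 15 \omega}}{13125} + \frac{32 \pi e^{- \frac{5 \omega}{2}}}{4375}

Case ω < 0 (upper half-plane, counterclockwise contour ⇒ F(ω) = +2πi·ΣRes):
  Res_{z = \frac{5 i}{2}} g(z) = - \frac{16 i e^{\frac{5 \omega}{2}}}{4375}
  Res_{z = 15 i} g(z) = \frac{8 i e^{15 \omega}}{13125}
  F(ω) = 2πi·ΣRes = \frac{16 \pi \left(6 e^{\frac{5 \omega}{2}} - e^{15 \omega}\right)}{13125}

Both cases combine into a single formula in |ω|:

F(ω) = - \frac{16 \pi e^{- 15 \left|{\omega}\right|}}{13125} + \frac{32 \pi e^{- \frac{5 \left|{\omega}\right|}{2}}}{4375}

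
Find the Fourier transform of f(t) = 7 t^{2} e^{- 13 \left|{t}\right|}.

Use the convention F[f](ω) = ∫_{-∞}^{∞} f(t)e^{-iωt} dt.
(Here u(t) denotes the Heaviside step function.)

F(ω) = \frac{364 \left(169 - 3 \omega^{2}\right)}{\left(\omega^{2} + 169\right)^{3}}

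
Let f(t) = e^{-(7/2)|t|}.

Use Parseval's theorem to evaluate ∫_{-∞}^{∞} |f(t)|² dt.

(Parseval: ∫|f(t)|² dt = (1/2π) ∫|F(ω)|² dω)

∫|f(t)|² dt = \frac{2}{7}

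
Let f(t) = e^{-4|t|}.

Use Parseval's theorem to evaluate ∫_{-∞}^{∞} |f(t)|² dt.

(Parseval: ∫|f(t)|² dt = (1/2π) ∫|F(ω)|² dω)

∫|f(t)|² dt = \frac{1}{4}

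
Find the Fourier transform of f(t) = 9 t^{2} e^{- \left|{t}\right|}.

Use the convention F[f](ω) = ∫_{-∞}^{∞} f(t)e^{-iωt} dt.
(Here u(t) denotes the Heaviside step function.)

F(ω) = \frac{36 \left(1 - 3 \omega^{2}\right)}{\left(\omega^{2} + 1\right)^{3}}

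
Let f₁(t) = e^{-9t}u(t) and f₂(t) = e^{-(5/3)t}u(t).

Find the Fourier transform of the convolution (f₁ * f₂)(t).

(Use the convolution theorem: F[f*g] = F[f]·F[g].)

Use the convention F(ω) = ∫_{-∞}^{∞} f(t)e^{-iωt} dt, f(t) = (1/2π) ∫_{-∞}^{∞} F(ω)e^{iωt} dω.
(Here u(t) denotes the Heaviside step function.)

F[f₁*f₂](ω) = \frac{3}{\left(i \omega + 9\right) \left(3 i \omega + 5\right)}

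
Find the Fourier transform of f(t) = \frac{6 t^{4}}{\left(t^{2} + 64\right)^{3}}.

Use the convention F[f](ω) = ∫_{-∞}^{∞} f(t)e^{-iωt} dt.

F(ω) = \frac{3 \pi \left(64 \omega^{2} - 40 \left|{\omega}\right| + 3\right) e^{- 8 \left|{\omega}\right|}}{32}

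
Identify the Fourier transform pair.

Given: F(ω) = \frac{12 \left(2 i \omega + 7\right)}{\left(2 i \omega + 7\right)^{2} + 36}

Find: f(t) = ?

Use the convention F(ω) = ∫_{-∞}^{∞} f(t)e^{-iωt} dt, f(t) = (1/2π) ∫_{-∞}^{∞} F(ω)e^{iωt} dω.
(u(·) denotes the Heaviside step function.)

f(t) = 6 e^{- \frac{7 t}{2}} \cos{\left(3 t \right)} u\left(t\right)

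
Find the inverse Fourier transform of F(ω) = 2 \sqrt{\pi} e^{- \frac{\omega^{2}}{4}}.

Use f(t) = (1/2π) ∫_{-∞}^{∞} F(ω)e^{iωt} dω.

f(t) = 2 e^{- t^{2}}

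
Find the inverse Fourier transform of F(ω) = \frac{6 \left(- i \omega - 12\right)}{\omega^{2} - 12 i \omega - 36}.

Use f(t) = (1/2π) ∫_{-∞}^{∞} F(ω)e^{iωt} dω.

f(t) = 6 \left(6 t + 1\right) e^{- 6 t} u\left(t\right)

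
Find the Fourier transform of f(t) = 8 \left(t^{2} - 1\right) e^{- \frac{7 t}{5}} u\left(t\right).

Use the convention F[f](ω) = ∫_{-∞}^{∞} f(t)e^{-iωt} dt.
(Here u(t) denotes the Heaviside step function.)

F(ω) = \frac{40 \left(250 i \omega - \left(5 i \omega + 7\right)^{3} + 350\right)}{\left(5 i \omega + 7\right)^{4}}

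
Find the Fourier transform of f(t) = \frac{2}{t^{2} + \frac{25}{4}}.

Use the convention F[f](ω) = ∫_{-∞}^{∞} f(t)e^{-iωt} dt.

F(ω) = \frac{4 \pi e^{- \frac{5 \left|{\omega}\right|}{2}}}{5}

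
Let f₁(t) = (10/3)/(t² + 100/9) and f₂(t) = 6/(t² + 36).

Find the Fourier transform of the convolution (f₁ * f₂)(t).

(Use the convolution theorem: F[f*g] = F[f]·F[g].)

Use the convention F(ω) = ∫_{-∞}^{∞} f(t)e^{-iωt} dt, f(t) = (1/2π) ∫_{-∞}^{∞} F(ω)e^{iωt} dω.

F[f₁*f₂](ω) = \pi^{2} e^{- \frac{28 \left|{\omega}\right|}{3}}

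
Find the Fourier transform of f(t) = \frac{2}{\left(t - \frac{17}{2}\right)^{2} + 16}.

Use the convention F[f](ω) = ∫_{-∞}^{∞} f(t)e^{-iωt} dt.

F(ω) = \frac{\pi e^{- \frac{17 i \omega}{2} - 4 \left|{\omega}\right|}}{2}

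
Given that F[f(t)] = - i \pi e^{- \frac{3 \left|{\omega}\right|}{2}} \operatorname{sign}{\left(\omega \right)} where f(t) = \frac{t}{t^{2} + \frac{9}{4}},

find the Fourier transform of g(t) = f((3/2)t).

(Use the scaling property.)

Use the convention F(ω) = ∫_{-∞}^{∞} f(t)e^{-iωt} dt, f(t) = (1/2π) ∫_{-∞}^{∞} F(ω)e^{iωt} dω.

F[g](ω) = - \frac{2 i \pi e^{- \left|{\omega}\right|} \operatorname{sign}{\left(\omega \right)}}{3}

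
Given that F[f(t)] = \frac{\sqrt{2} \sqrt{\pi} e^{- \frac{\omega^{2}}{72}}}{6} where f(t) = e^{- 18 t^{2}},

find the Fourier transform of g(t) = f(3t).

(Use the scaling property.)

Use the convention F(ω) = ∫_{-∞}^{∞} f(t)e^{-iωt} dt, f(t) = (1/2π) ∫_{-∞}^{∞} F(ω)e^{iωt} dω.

F[g](ω) = \frac{\sqrt{2} \sqrt{\pi} e^{- \frac{\omega^{2}}{648}}}{18}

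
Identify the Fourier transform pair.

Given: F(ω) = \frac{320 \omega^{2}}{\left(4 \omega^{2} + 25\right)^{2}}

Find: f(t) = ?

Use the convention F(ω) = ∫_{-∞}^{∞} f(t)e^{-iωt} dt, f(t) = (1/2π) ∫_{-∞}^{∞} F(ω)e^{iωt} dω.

f(t) = 2 \left(1 - \frac{5 \left|{t}\right|}{2}\right) e^{- \frac{5 \left|{t}\right|}{2}}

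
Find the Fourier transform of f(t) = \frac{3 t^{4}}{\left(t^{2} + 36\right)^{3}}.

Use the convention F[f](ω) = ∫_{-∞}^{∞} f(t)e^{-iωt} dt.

F(ω) = \frac{3 \pi \left(12 \omega^{2} - 10 \left|{\omega}\right| + 1\right) e^{- 6 \left|{\omega}\right|}}{16}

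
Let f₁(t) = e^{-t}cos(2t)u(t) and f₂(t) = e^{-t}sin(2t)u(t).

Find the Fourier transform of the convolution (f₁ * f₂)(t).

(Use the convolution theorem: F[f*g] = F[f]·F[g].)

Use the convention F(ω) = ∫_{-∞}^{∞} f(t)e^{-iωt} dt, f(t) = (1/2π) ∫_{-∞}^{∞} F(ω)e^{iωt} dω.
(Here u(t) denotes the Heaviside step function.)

F[f₁*f₂](ω) = \frac{2 \left(i \omega + 1\right)}{\left(\left(i \omega + 1\right)^{2} + 4\right)^{2}}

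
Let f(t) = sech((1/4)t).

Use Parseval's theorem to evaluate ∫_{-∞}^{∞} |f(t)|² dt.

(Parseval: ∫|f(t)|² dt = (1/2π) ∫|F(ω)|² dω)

∫|f(t)|² dt = 8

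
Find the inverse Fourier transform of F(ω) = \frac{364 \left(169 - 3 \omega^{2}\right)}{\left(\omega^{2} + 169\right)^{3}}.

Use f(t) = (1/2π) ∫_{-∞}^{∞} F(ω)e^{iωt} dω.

f(t) = 7 t^{2} e^{- 13 \left|{t}\right|}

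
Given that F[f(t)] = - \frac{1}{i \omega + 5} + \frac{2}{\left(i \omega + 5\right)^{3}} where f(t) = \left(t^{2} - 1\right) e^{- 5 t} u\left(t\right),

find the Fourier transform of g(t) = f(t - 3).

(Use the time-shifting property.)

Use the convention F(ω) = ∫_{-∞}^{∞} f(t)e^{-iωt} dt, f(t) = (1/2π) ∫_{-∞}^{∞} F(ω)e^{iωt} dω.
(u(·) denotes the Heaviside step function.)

F[g](ω) = \frac{\left(2 i \omega - \left(i \omega + 5\right)^{3} + 10\right) e^{- 3 i \omega}}{\left(i \omega + 5\right)^{4}}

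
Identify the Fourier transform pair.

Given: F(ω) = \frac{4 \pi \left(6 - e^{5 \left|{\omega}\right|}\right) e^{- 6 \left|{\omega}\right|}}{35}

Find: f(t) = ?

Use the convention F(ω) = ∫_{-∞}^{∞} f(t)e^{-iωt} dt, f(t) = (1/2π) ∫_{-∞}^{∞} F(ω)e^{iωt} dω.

f(t) = \frac{4 t^{2}}{\left(t^{2} + 1\right) \left(t^{2} + 36\right)}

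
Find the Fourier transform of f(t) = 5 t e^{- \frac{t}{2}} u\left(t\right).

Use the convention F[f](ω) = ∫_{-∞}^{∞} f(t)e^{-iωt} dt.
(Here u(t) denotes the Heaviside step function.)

F(ω) = \frac{20}{\left(2 i \omega + 1\right)^{2}}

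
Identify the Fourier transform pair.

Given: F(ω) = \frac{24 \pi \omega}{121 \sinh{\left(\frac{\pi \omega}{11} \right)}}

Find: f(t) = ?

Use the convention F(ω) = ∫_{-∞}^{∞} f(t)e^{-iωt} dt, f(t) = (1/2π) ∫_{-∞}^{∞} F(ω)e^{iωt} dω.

f(t) = \frac{6}{\cosh^{2}{\left(\frac{11 t}{2} \right)}}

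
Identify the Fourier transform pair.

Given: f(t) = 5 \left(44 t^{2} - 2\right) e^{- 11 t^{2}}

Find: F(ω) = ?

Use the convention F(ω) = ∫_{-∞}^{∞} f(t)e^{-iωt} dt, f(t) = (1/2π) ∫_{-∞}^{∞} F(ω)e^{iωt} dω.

F(ω) = - \frac{5 \sqrt{11} \sqrt{\pi} \omega^{2} e^{- \frac{\omega^{2}}{44}}}{121}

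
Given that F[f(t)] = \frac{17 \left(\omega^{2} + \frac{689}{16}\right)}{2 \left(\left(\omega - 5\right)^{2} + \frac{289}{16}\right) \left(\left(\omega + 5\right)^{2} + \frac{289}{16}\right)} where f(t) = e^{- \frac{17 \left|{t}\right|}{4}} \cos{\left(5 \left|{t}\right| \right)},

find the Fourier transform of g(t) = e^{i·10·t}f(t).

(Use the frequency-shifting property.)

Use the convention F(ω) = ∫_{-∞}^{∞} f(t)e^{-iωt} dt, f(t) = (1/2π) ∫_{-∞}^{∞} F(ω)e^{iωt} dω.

F[g](ω) = \frac{136 \left(16 \left(\omega - 10\right)^{2} + 689\right)}{\left(16 \left(\omega - 15\right)^{2} + 289\right) \left(16 \left(\omega - 5\right)^{2} + 289\right)}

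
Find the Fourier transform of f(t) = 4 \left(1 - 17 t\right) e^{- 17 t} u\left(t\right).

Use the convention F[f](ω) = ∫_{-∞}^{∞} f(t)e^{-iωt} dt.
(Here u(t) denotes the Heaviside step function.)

F(ω) = \frac{4 i \omega}{- \omega^{2} + 34 i \omega + 289}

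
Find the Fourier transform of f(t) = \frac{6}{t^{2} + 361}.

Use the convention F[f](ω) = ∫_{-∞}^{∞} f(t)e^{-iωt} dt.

F(ω) = \frac{6 \pi e^{- 19 \left|{\omega}\right|}}{19}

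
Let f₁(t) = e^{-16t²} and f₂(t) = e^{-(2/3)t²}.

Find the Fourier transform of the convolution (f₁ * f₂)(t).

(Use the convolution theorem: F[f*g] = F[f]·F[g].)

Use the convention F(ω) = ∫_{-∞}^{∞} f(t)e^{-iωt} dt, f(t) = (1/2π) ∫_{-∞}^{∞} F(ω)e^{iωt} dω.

F[f₁*f₂](ω) = \frac{\sqrt{6} \pi e^{- \frac{25 \omega^{2}}{64}}}{8}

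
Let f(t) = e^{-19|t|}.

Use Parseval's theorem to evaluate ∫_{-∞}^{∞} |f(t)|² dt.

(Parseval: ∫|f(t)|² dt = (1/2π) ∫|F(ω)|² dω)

∫|f(t)|² dt = \frac{1}{19}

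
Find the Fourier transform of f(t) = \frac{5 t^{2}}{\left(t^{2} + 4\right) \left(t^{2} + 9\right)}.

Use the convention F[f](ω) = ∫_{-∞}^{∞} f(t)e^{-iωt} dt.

F(ω) = \pi \left(3 - 2 e^{\left|{\omega}\right|}\right) e^{- 3 \left|{\omega}\right|}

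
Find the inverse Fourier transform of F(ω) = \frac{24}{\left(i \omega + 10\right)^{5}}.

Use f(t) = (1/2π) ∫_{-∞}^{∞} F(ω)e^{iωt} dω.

f(t) = t^{4} e^{- 10 t} u\left(t\right)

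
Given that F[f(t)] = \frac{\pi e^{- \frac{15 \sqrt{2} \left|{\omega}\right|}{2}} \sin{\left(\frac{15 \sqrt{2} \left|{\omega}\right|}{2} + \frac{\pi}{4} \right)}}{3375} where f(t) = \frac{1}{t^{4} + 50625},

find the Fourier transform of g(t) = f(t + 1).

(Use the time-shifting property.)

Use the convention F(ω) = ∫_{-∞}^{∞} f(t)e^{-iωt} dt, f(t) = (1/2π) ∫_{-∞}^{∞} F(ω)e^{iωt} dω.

F[g](ω) = \frac{\pi e^{i \omega - \frac{15 \sqrt{2} \left|{\omega}\right|}{2}} \sin{\left(\frac{15 \sqrt{2} \left|{\omega}\right|}{2} + \frac{\pi}{4} \right)}}{3375}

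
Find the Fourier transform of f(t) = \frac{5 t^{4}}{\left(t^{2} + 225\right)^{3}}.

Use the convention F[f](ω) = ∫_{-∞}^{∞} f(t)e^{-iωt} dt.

F(ω) = \frac{\pi \left(75 \omega^{2} - 25 \left|{\omega}\right| + 1\right) e^{- 15 \left|{\omega}\right|}}{8}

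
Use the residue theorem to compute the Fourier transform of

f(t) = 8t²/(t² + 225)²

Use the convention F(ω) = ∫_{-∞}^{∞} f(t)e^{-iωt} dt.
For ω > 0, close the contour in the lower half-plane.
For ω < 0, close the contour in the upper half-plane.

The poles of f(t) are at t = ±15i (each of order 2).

Let g(z) = f(z)e^{-iωz}; for large |z| the factor e^{-iωz} decays in the lower half-plane when ω > 0 and in the upper half-plane when ω < 0.

Case ω > 0 (lower half-plane, clockwise contour ⇒ F(ω) = -2πi·ΣRes):
  Res_{z = - 15 i} g(z) = i \left(\frac{2}{15} - 2 \omega\right) e^{- 15 \omega} (pole of order 2)
  F(ω) = -2πi·ΣRes = \frac{4 \pi \left(1 - 15 \omega\right) e^{- 15 \omega}}{15}

Case ω < 0 (upper half-plane, counterclockwise contour ⇒ F(ω) = +2πi·ΣRes):
  Res_{z = 15 i} g(z) = i \left(- 2 \omega - \frac{2}{15}\right) e^{15 \omega} (pole of order 2)
  F(ω) = 2πi·ΣRes = \frac{4 \pi \left(15 \omega + 1\right) e^{15 \omega}}{15}

Both cases combine into a single formula in |ω|:

F(ω) = \frac{4 \pi \left(1 - 15 \left|{\omega}\right|\right) e^{- 15 \left|{\omega}\right|}}{15}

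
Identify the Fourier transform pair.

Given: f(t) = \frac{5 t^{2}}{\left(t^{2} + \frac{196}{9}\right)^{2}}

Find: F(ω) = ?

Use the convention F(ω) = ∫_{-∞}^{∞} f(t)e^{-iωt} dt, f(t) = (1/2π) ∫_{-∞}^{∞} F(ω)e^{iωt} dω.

F(ω) = \frac{5 \pi \left(3 - 14 \left|{\omega}\right|\right) e^{- \frac{14 \left|{\omega}\right|}{3}}}{28}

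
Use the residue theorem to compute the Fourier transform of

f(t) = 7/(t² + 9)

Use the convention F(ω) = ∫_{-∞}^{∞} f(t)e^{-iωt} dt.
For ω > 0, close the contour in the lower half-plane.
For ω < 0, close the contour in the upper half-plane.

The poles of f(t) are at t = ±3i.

Let g(z) = f(z)e^{-iωz}; for large |z| the factor e^{-iωz} decays in the lower half-plane when ω > 0 and in the upper half-plane when ω < 0.

Case ω > 0 (lower half-plane, clockwise contour ⇒ F(ω) = -2πi·ΣRes):
  Res_{z = - 3 i} g(z) = \frac{7 i e^{- 3 \omega}}{6}
  F(ω) = -2πi·ΣRes = \frac{7 \pi e^{- 3 \omega}}{3}

Case ω < 0 (upper half-plane, counterclockwise contour ⇒ F(ω) = +2πi·ΣRes):
  Res_{z = 3 i} g(z) = - \frac{7 i e^{3 \omega}}{6}
  F(ω) = 2πi·ΣRes = \frac{7 \pi e^{3 \omega}}{3}

Both cases combine into a single formula in |ω|:

F(ω) = \frac{7 \pi e^{- 3 \left|{\omega}\right|}}{3}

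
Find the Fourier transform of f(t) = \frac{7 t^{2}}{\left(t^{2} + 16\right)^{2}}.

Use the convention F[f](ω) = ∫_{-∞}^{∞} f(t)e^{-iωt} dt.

F(ω) = \frac{7 \pi \left(1 - 4 \left|{\omega}\right|\right) e^{- 4 \left|{\omega}\right|}}{8}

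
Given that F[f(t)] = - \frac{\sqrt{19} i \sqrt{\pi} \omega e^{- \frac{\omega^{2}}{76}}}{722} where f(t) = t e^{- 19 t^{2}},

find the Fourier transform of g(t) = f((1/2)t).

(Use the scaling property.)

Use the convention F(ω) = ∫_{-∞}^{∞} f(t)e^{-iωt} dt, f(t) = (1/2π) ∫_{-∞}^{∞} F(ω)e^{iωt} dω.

F[g](ω) = - \frac{2 \sqrt{19} i \sqrt{\pi} \omega e^{- \frac{\omega^{2}}{19}}}{361}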